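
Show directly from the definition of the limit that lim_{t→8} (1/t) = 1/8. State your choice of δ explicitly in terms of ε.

Fix ε > 0. We seek δ > 0 such that 0 < |t − 8| < δ implies |1/t − (1/8)| < ε.
|1/t − (1/8)| = |8 − t|/(8·|t|) = |t − 8|/(8|t|).
Restrict δ ≤ 4. Then |t − 8| < 4 gives |t| > 4, so 8|t| > 32.
Then |1/t − (1/8)| < |t − 8|/32, which is < ε when |t − 8| < 32ε.
Take δ = min(4, 32ε). Then 0 < |t − 8| < δ gives both |t − 8| < 4 and |t − 8| < 32ε, so |1/t − (1/8)| < ε.

δ = min(4, 32ε)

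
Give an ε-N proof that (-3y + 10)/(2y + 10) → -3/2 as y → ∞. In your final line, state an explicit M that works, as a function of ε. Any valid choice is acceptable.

Let ε > 0 be given. We seek M > 0 such that y > M implies |(-3y + 10)/(2y + 10) + 3/2| < ε.
(-3y + 10)/(2y + 10) + 3/2 = (2(-3y + 10) − (-3)(2y + 10)) / (2(2y + 10)) = 50/(2(2y + 10)).
For y > 0 we have 2y + 10 > 2y, so |(-3y + 10)/(2y + 10) + 3/2| = 50/(2(2y + 10)) < 50/(2·2y) = (25/2)/y.
Thus |(-3y + 10)/(2y + 10) + 3/2| < ε whenever y > (25/2)/ε.
Take M = (25/2)/ε. If y > M then |(-3y + 10)/(2y + 10) + 3/2| < (25/2)/y < ε.

M = (25/2)/ε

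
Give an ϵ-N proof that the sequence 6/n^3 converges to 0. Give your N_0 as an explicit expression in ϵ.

Suppose ϵ > 0. For n ≥ 1, |6/n^3 − 0| = 6/n^3.
6/n^3 < ϵ ⇔ n^3 > 6/ϵ ⇔ n > (6/ϵ)^{1/3}.
Take N_0 = (6/ϵ)^{1/3}. Then n > N_0 implies 6/n^3 < ϵ.

N_0 = (6/ϵ)^{1/3}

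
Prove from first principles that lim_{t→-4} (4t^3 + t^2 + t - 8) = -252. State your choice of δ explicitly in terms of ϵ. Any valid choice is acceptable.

δ = min(1, ϵ/236)

Let ϵ > 0 be given. We want δ > 0 such that 0 < |t + 4| < δ implies |(4t^3 + t^2 + t - 8) + 252| < ϵ.
(4t^3 + t^2 + t - 8) + 252 = 4t^3 + t^2 + t + 244 = (t + 4)(4t^2 - 15t + 61).
So |(4t^3 + t^2 + t - 8) + 252| = |t + 4|·|4t^2 - 15t + 61|.
Assume first that |t + 4| < 1, so |t| < 5. Then |4t^2 - 15t + 61| ≤ 4·5^2 + 15·5 + 61 = 236.
Hence |(4t^3 + t^2 + t - 8) + 252| ≤ 236|t + 4| < ϵ provided |t + 4| < ϵ/236.
Take δ = min(1, ϵ/236). Then 0 < |t + 4| < δ gives both |t + 4| < 1 and |t + 4| < ϵ/236, so |(4t^3 + t^2 + t - 8) + 252| < ϵ.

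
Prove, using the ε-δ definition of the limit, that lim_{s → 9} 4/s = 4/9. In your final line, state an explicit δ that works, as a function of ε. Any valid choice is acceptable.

δ = min(9/2, (81/8)ε)

Let ε > 0. We seek δ > 0 such that 0 < |s − 9| < δ implies |4/s − (4/9)| < ε.
|4/s − (4/9)| = 4·|9 − s|/(9·|s|) = 4|s − 9|/(9|s|).
Require δ ≤ 9/2 so that |s| > 9 − 9/2 = 9/2, hence 9|s| > 81/2.
Then |4/s − (4/9)| < 4|s − 9|/(81/2), which is < ε when |s − 9| < (81/8)ε.
Take δ = min(9/2, (81/8)ε). Then 0 < |s − 9| < δ gives both |s − 9| < 9/2 and |s − 9| < (81/8)ε, so |4/s − (4/9)| < ε.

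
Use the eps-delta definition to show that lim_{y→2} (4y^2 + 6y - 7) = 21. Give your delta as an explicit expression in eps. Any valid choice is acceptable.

Let eps > 0 be given. We want delta > 0 such that 0 < |y − 2| < delta implies |(4y^2 + 6y - 7) − 21| < eps.
(4y^2 + 6y - 7) − 21 = 4y^2 + 6y - 28 = (y − 2)(4y + 14).
So |(4y^2 + 6y - 7) − 21| = |y − 2|·|4y + 14|.
Assume first that |y − 2| < 1, so |y| < 3. Then |4y + 14| ≤ 4·3 + 14 = 26.
Hence |(4y^2 + 6y - 7) − 21| ≤ 26|y − 2| < eps provided |y − 2| < eps/26.
Take delta = min(1, eps/26). Then 0 < |y − 2| < delta gives both |y − 2| < 1 and |y − 2| < eps/26, so |(4y^2 + 6y - 7) − 21| < eps.

delta = min(1, eps/26)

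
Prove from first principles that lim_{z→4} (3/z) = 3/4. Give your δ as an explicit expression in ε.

Let ε > 0 be given. We seek δ > 0 such that 0 < |z − 4| < δ implies |3/z − (3/4)| < ε.
|3/z − (3/4)| = 3·|4 − z|/(4·|z|) = 3|z − 4|/(4|z|).
Restrict δ ≤ 2. Then |z − 4| < 2 gives |z| > 2, so 4|z| > 8.
Then |3/z − (3/4)| < 3|z − 4|/8, which is < ε when |z − 4| < (8/3)ε.
Take δ = min(2, (8/3)ε). Then 0 < |z − 4| < δ gives both |z − 4| < 2 and |z − 4| < (8/3)ε, so |3/z − (3/4)| < ε.

δ = min(2, (8/3)ε)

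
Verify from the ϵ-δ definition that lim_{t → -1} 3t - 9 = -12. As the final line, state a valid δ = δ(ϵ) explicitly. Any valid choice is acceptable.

Let ϵ > 0. We need δ > 0 so that 0 < |t + 1| < δ implies |(3t - 9) + 12| < ϵ.
|(3t - 9) + 12| = |3t + 3| = 3|t + 1|.
So 3|t + 1| < ϵ exactly when |t + 1| < ϵ/3.
Choosing δ = ϵ/3 gives |(3t - 9) + 12| = 3|t + 1| < ϵ whenever |t + 1| < δ.

δ = ϵ/3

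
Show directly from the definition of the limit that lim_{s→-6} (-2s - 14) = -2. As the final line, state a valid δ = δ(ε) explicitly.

δ = ε/2

Fix ε > 0. We need δ > 0 so that 0 < |s + 6| < δ implies |(-2s - 14) + 2| < ε.
|(-2s - 14) + 2| = |-2s - 12| = 2|s + 6|.
Thus it suffices that |s + 6| < ε/2.
Take δ = ε/2. If 0 < |s + 6| < δ then |(-2s - 14) + 2| = 2|s + 6| < 2·(ε/2) = ε.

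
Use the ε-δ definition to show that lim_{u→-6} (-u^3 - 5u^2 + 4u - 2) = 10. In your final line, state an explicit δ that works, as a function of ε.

δ = min(1, ε/58)

Suppose ε > 0. We want δ > 0 such that 0 < |u + 6| < δ implies |(-u^3 - 5u^2 + 4u - 2) − 10| < ε.
(-u^3 - 5u^2 + 4u - 2) − 10 = -u^3 - 5u^2 + 4u - 12 = (u + 6)(-u^2 + u - 2).
So |(-u^3 - 5u^2 + 4u - 2) − 10| = |u + 6|·|-u^2 + u - 2|.
Assume first that |u + 6| < 1, so |u| < 7. Then |-u^2 + u - 2| ≤ 7^2 + 7 + 2 = 58.
Hence |(-u^3 - 5u^2 + 4u - 2) − 10| ≤ 58|u + 6| < ε provided |u + 6| < ε/58.
Take δ = min(1, ε/58). Then 0 < |u + 6| < δ gives both |u + 6| < 1 and |u + 6| < ε/58, so |(-u^3 - 5u^2 + 4u - 2) − 10| < ε.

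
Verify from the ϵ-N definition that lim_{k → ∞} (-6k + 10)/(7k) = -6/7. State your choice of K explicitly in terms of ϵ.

K = (10/7)/ϵ

Let ϵ > 0. For k ≥ 1, |(-6k + 10)/(7k) + 6/7| = |70|/(7(7k)) = 70/(7(7k)).
Since 7k ≥ 7k for k ≥ 1, this is ≤ 70/(7·7k) = (10/7)/k.
So |(-6k + 10)/(7k) + 6/7| < ϵ whenever k > (10/7)/ϵ.
Take K = (10/7)/ϵ. If k > K then |(-6k + 10)/(7k) + 6/7| ≤ (10/7)/k < ϵ.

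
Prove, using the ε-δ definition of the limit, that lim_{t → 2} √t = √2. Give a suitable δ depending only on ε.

δ = min(2, √2·ε)

Suppose ε > 0. We want δ > 0 such that 0 < |t − 2| < δ implies |√t − √2| < ε.
Multiplying by the conjugate, |√t − √2| = |t − 2|/(√t + √2).
Restrict δ ≤ 2 so that |t − 2| < 2 forces t > 0, and then √t + √2 > √2.
Hence |√t − √2| < |t − 2|/√2, which is < ε once |t − 2| < √2·ε.
Take δ = min(2, √2·ε). If 0 < |t − 2| < δ then t > 0 and |√t − √2| < |t − 2|/√2 < ε.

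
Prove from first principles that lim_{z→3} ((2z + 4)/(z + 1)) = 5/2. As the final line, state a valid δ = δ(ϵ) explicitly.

δ = min(2, 4ϵ)

Let ϵ > 0 be given. We want δ > 0 with 0 < |z − 3| < δ ⇒ |(2z + 4)/(z + 1) − (5/2)| < ϵ.
Combining over a common denominator, (2z + 4)/(z + 1) − (5/2) = [(2z + 4)·4 − 10·(z + 1)] / [4·(z + 1)] = -2(z − 3) / (4(z + 1)).
So |(2z + 4)/(z + 1) − (5/2)| = 2|z − 3| / (4·|z + 1|).
Restrict δ ≤ 2. Then |z − 3| < 2 gives |z + 1| = |(z − 3) + 4| ≥ 4 − 2 = 2.
Hence |(2z + 4)/(z + 1) − (5/2)| < 2|z − 3|/(4·2) = (1/4)|z − 3|, which is < ϵ once |z − 3| < 4ϵ.
Take δ = min(2, 4ϵ). Then 0 < |z − 3| < δ forces both bounds, so |(2z + 4)/(z + 1) − (5/2)| < ϵ.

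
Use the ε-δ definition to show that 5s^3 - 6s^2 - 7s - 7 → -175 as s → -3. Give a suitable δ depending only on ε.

δ = min(2, ε/286)

Let ε > 0 be given. We want δ > 0 such that 0 < |s + 3| < δ implies |(5s^3 - 6s^2 - 7s - 7) + 175| < ε.
(5s^3 - 6s^2 - 7s - 7) + 175 = 5s^3 - 6s^2 - 7s + 168 = (s + 3)(5s^2 - 21s + 56).
So |(5s^3 - 6s^2 - 7s - 7) + 175| = |s + 3|·|5s^2 - 21s + 56|.
Require δ ≤ 2. Then |s + 3| < 2 gives |s| < 5, and by the triangle inequality |5s^2 - 21s + 56| ≤ 5·5^2 + 21·5 + 56 = 286.
Hence |(5s^3 - 6s^2 - 7s - 7) + 175| ≤ 286|s + 3| < ε provided |s + 3| < ε/286.
Take δ = min(2, ε/286). Then 0 < |s + 3| < δ gives both |s + 3| < 2 and |s + 3| < ε/286, so |(5s^3 - 6s^2 - 7s - 7) + 175| < ε.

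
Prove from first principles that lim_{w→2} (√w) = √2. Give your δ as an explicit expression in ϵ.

Let ϵ > 0. We want δ > 0 such that 0 < |w − 2| < δ implies |√w − √2| < ϵ.
Multiplying by the conjugate, |√w − √2| = |w − 2|/(√w + √2).
Restrict δ ≤ 2 so that |w − 2| < 2 forces w > 0, and then √w + √2 > √2.
Hence |√w − √2| < |w − 2|/√2, which is < ϵ once |w − 2| < √2·ϵ.
Take δ = min(2, √2·ϵ). If 0 < |w − 2| < δ then w > 0 and |√w − √2| < |w − 2|/√2 < ϵ.

δ = min(2, √2·ϵ)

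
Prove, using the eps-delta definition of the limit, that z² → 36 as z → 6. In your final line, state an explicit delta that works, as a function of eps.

delta = min(1, eps/13)

Let eps > 0. We seek delta > 0 with 0 < |z − 6| < delta ⇒ |z² − 36| < eps.
Factor: z² − 36 = (z − 6)(z + 6), so |z² − 36| = |z − 6|·|z + 6|.
Impose delta ≤ 1 so that |z| < 7; then |z + 6| ≤ 13.
Hence |z² − 36| ≤ 13|z − 6|, which is < eps once |z − 6| < eps/13.
Take delta = min(1, eps/13). If 0 < |z − 6| < delta then both bounds hold and |z² − 36| ≤ 13|z − 6| < 13·(eps/13) = eps.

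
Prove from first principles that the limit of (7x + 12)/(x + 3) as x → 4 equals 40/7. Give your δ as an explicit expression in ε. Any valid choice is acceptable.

δ = min(7/2, (49/18)ε)

Let ε > 0. We want δ > 0 with 0 < |x − 4| < δ ⇒ |(7x + 12)/(x + 3) − (40/7)| < ε.
Combining over a common denominator, (7x + 12)/(x + 3) − (40/7) = [(7x + 12)·7 − 40·(x + 3)] / [7·(x + 3)] = 9(x − 4) / (7(x + 3)).
So |(7x + 12)/(x + 3) − (40/7)| = 9|x − 4| / (7·|x + 3|).
Require δ ≤ 7/2, so |x + 3| ≥ |7| − |x − 4| > 7 − 7/2 = 7/2.
Hence |(7x + 12)/(x + 3) − (40/7)| < 9|x − 4|/(7·(7/2)) = (18/49)|x − 4|, which is < ε once |x − 4| < (49/18)ε.
Take δ = min(7/2, (49/18)ε). Then 0 < |x − 4| < δ forces both bounds, so |(7x + 12)/(x + 3) − (40/7)| < ε.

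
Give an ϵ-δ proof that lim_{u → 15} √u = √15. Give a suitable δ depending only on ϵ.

δ = min(15, √15·ϵ)

Let ϵ > 0. We want δ > 0 such that 0 < |u − 15| < δ implies |√u − √15| < ϵ.
Multiplying by the conjugate, |√u − √15| = |u − 15|/(√u + √15).
Restrict δ ≤ 15 so that |u − 15| < 15 forces u > 0, and then √u + √15 > √15.
Hence |√u − √15| < |u − 15|/√15, which is < ϵ once |u − 15| < √15·ϵ.
Take δ = min(15, √15·ϵ). If 0 < |u − 15| < δ then u > 0 and |√u − √15| < |u − 15|/√15 < ϵ.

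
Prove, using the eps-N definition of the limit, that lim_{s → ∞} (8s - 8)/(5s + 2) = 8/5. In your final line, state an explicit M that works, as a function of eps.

Let eps > 0 be given. We seek M > 0 such that s > M implies |(8s - 8)/(5s + 2) − (8/5)| < eps.
(8s - 8)/(5s + 2) − (8/5) = (5(8s - 8) − 8(5s + 2)) / (5(5s + 2)) = -56/(5(5s + 2)).
For s > 0 we have 5s + 2 > 5s, so |(8s - 8)/(5s + 2) − (8/5)| = 56/(5(5s + 2)) < 56/(5·5s) = (56/25)/s.
Thus |(8s - 8)/(5s + 2) − (8/5)| < eps whenever s > (56/25)/eps.
Take M = (56/25)/eps. If s > M then |(8s - 8)/(5s + 2) − (8/5)| < (56/25)/s < eps.

M = (56/25)/eps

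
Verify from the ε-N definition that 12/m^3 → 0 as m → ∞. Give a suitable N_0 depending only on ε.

Fix ε > 0. For m ≥ 1, |12/m^3 − 0| = 12/m^3.
12/m^3 < ε ⇔ m^3 > 12/ε ⇔ m > (12/ε)^{1/3}.
Take N_0 = (12/ε)^{1/3}. Then m > N_0 implies 12/m^3 < ε.

N_0 = (12/ε)^{1/3}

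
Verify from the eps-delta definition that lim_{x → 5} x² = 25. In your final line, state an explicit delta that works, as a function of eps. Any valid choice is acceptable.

Let eps > 0 be given. We seek delta > 0 with 0 < |x − 5| < delta ⇒ |x² − 25| < eps.
Factor: x² − 25 = (x − 5)(x + 5), so |x² − 25| = |x − 5|·|x + 5|.
Impose delta ≤ 1 so that |x| < 6; then |x + 5| ≤ 11.
Hence |x² − 25| ≤ 11|x − 5|, which is < eps once |x − 5| < eps/11.
Take delta = min(1, eps/11). If 0 < |x − 5| < delta then both bounds hold and |x² − 25| ≤ 11|x − 5| < 11·(eps/11) = eps.

delta = min(1, eps/11)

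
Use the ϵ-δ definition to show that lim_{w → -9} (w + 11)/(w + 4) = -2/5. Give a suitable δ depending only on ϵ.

Let ϵ > 0 be given. We want δ > 0 with 0 < |w + 9| < δ ⇒ |(w + 11)/(w + 4) + 2/5| < ϵ.
Combining over a common denominator, (w + 11)/(w + 4) + 2/5 = [(w + 11)·(-5) − 2·(w + 4)] / [(-5)·(w + 4)] = -7(w + 9) / ((-5)(w + 4)).
So |(w + 11)/(w + 4) + 2/5| = 7|w + 9| / (5·|w + 4|).
Restrict δ ≤ 5/2. Then |w + 9| < 5/2 gives |w + 4| = |(w + 9) + (-5)| ≥ 5 − 5/2 = 5/2.
Hence |(w + 11)/(w + 4) + 2/5| < 7|w + 9|/(5·(5/2)) = (14/25)|w + 9|, which is < ϵ once |w + 9| < (25/14)ϵ.
Take δ = min(5/2, (25/14)ϵ). Then 0 < |w + 9| < δ forces both bounds, so |(w + 11)/(w + 4) + 2/5| < ϵ.

δ = min(5/2, (25/14)ϵ)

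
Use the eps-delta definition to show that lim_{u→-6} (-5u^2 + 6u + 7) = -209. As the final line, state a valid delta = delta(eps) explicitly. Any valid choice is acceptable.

Let eps > 0 be given. We want delta > 0 such that 0 < |u + 6| < delta implies |(-5u^2 + 6u + 7) + 209| < eps.
(-5u^2 + 6u + 7) + 209 = -5u^2 + 6u + 216 = (u + 6)(-5u + 36).
So |(-5u^2 + 6u + 7) + 209| = |u + 6|·|-5u + 36|.
Require delta ≤ 1. Then |u + 6| < 1 gives |u| < 7, and by the triangle inequality |-5u + 36| ≤ 5·7 + 36 = 71.
Hence |(-5u^2 + 6u + 7) + 209| ≤ 71|u + 6| < eps provided |u + 6| < eps/71.
Choosing delta = min(1, eps/71) ensures both conditions, hence |(-5u^2 + 6u + 7) + 209| < eps.

delta = min(1, eps/71)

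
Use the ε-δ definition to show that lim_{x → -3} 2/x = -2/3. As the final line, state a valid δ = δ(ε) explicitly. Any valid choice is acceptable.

δ = min(3/2, (9/4)ε)

Suppose ε > 0. We seek δ > 0 such that 0 < |x + 3| < δ implies |2/x + 2/3| < ε.
|2/x + 2/3| = 2·|-3 − x|/(3·|x|) = 2|x + 3|/(3|x|).
Restrict δ ≤ 3/2. Then |x + 3| < 3/2 gives |x| > 3/2, so 3|x| > 9/2.
Then |2/x + 2/3| < 2|x + 3|/(9/2), which is < ε when |x + 3| < (9/4)ε.
Take δ = min(3/2, (9/4)ε). Then 0 < |x + 3| < δ gives both |x + 3| < 3/2 and |x + 3| < (9/4)ε, so |2/x + 2/3| < ε.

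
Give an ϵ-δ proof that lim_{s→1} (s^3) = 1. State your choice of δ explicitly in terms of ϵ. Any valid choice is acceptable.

δ = min(2, ϵ/13)

Let ϵ > 0. We seek δ > 0 with 0 < |s − 1| < δ ⇒ |s^3 − 1| < ϵ.
Factor: s^3 − 1 = (s − 1)(s^2 + s + 1), so |s^3 − 1| = |s − 1|·|s^2 + s + 1|.
Impose δ ≤ 2 so that |s| < 3; then |s^2 + s + 1| ≤ 13.
Hence |s^3 − 1| ≤ 13|s − 1|, which is < ϵ once |s − 1| < ϵ/13.
Take δ = min(2, ϵ/13). If 0 < |s − 1| < δ then both bounds hold and |s^3 − 1| ≤ 13|s − 1| < 13·(ϵ/13) = ϵ.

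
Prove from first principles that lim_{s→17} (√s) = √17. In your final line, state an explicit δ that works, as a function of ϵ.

δ = min(17, √17·ϵ)

Let ϵ > 0 be given. We want δ > 0 such that 0 < |s − 17| < δ implies |√s − √17| < ϵ.
Multiplying by the conjugate, |√s − √17| = |s − 17|/(√s + √17).
Restrict δ ≤ 17 so that |s − 17| < 17 forces s > 0, and then √s + √17 > √17.
Hence |√s − √17| < |s − 17|/√17, which is < ϵ once |s − 17| < √17·ϵ.
Take δ = min(17, √17·ϵ). If 0 < |s − 17| < δ then s > 0 and |√s − √17| < |s − 17|/√17 < ϵ.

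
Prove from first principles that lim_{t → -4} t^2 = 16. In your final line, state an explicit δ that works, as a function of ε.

Let ε > 0 be given. We seek δ > 0 with 0 < |t + 4| < δ ⇒ |t^2 − 16| < ε.
Factor: t^2 − 16 = (t + 4)(t - 4), so |t^2 − 16| = |t + 4|·|t - 4|.
Restrict δ ≤ 1. Then |t + 4| < 1 gives |t| < 5, so by the triangle inequality |t - 4| ≤ 5 + 4 = 9.
Hence |t^2 − 16| ≤ 9|t + 4|, which is < ε once |t + 4| < ε/9.
Take δ = min(1, ε/9). If 0 < |t + 4| < δ then both bounds hold and |t^2 − 16| ≤ 9|t + 4| < 9·(ε/9) = ε.

δ = min(1, ε/9)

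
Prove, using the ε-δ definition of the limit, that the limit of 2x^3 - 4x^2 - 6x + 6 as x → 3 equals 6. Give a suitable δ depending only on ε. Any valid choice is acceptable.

Suppose ε > 0. We want δ > 0 such that 0 < |x − 3| < δ implies |(2x^3 - 4x^2 - 6x + 6) − 6| < ε.
(2x^3 - 4x^2 - 6x + 6) − 6 = 2x^3 - 4x^2 - 6x = (x − 3)(2x^2 + 2x).
So |(2x^3 - 4x^2 - 6x + 6) − 6| = |x − 3|·|2x^2 + 2x|.
Require δ ≤ 1. Then |x − 3| < 1 gives |x| < 4, and by the triangle inequality |2x^2 + 2x| ≤ 2·4^2 + 2·4 = 40.
Hence |(2x^3 - 4x^2 - 6x + 6) − 6| ≤ 40|x − 3| < ε provided |x − 3| < ε/40.
Take δ = min(1, ε/40). Then 0 < |x − 3| < δ gives both |x − 3| < 1 and |x − 3| < ε/40, so |(2x^3 - 4x^2 - 6x + 6) − 6| < ε.

δ = min(1, ε/40)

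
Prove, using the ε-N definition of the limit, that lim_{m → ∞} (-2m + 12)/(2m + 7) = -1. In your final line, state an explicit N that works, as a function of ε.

N = (19/2)/ε

Suppose ε > 0. For m ≥ 1, |(-2m + 12)/(2m + 7) + 1| = |38|/(2(2m + 7)) = 38/(2(2m + 7)).
Since 2m + 7 ≥ 2m for m ≥ 1, this is ≤ 38/(2·2m) = (19/2)/m.
So |(-2m + 12)/(2m + 7) + 1| < ε whenever m > (19/2)/ε.
Take N = (19/2)/ε. If m > N then |(-2m + 12)/(2m + 7) + 1| ≤ (19/2)/m < ε.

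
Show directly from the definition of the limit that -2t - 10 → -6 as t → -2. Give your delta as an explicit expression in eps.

Fix eps > 0. We need delta > 0 so that 0 < |t + 2| < delta implies |(-2t - 10) + 6| < eps.
Since (-2t - 10) + 6 = -2(t + 2), we have |(-2t - 10) + 6| = 2|t + 2|.
Thus it suffices that |t + 2| < eps/2.
Take delta = eps/2. If 0 < |t + 2| < delta then |(-2t - 10) + 6| = 2|t + 2| < 2·(eps/2) = eps.

delta = eps/2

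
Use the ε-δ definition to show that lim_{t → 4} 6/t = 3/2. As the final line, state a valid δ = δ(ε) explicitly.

δ = min(2, (4/3)ε)

Let ε > 0 be given. We seek δ > 0 such that 0 < |t − 4| < δ implies |6/t − (3/2)| < ε.
|6/t − (3/2)| = 6·|4 − t|/(4·|t|) = 6|t − 4|/(4|t|).
Restrict δ ≤ 2. Then |t − 4| < 2 gives |t| > 2, so 4|t| > 8.
Then |6/t − (3/2)| < 6|t − 4|/8, which is < ε when |t − 4| < (4/3)ε.
Take δ = min(2, (4/3)ε). Then 0 < |t − 4| < δ gives both |t − 4| < 2 and |t − 4| < (4/3)ε, so |6/t − (3/2)| < ε.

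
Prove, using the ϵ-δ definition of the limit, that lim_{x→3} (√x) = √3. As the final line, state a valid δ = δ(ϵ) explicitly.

Suppose ϵ > 0. We want δ > 0 such that 0 < |x − 3| < δ implies |√x − √3| < ϵ.
Rationalise: √x − √3 = (x − 3)/(√x + √3), so |√x − √3| = |x − 3|/(√x + √3).
Restrict δ ≤ 3 so that |x − 3| < 3 forces x > 0, and then √x + √3 > √3.
Hence |√x − √3| < |x − 3|/√3, which is < ϵ once |x − 3| < √3·ϵ.
Take δ = min(3, √3·ϵ). If 0 < |x − 3| < δ then x > 0 and |√x − √3| < |x − 3|/√3 < ϵ.

δ = min(3, √3·ϵ)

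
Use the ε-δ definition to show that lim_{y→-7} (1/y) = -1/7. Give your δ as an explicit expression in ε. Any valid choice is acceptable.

δ = min(7/2, (49/2)ε)

Fix ε > 0. We seek δ > 0 such that 0 < |y + 7| < δ implies |1/y + 1/7| < ε.
|1/y + 1/7| = |-7 − y|/(7·|y|) = |y + 7|/(7|y|).
Require δ ≤ 7/2 so that |y| > 7 − 7/2 = 7/2, hence 7|y| > 49/2.
Then |1/y + 1/7| < |y + 7|/(49/2), which is < ε when |y + 7| < (49/2)ε.
Take δ = min(7/2, (49/2)ε). Then 0 < |y + 7| < δ gives both |y + 7| < 7/2 and |y + 7| < (49/2)ε, so |1/y + 1/7| < ε.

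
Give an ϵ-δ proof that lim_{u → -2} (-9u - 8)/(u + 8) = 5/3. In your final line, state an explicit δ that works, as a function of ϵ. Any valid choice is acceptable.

δ = min(3, (9/32)ϵ)

Let ϵ > 0. We want δ > 0 with 0 < |u + 2| < δ ⇒ |(-9u - 8)/(u + 8) − (5/3)| < ϵ.
Combining over a common denominator, (-9u - 8)/(u + 8) − (5/3) = [(-9u - 8)·6 − 10·(u + 8)] / [6·(u + 8)] = -64(u + 2) / (6(u + 8)).
So |(-9u - 8)/(u + 8) − (5/3)| = 64|u + 2| / (6·|u + 8|).
Require δ ≤ 3, so |u + 8| ≥ |6| − |u + 2| > 6 − 3 = 3.
Hence |(-9u - 8)/(u + 8) − (5/3)| < 64|u + 2|/(6·3) = (32/9)|u + 2|, which is < ϵ once |u + 2| < (9/32)ϵ.
Take δ = min(3, (9/32)ϵ). Then 0 < |u + 2| < δ forces both bounds, so |(-9u - 8)/(u + 8) − (5/3)| < ϵ.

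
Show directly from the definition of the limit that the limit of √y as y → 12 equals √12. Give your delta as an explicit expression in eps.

delta = min(12, √12·eps)

Let eps > 0. We want delta > 0 such that 0 < |y − 12| < delta implies |√y − √12| < eps.
Rationalise: √y − √12 = (y − 12)/(√y + √12), so |√y − √12| = |y − 12|/(√y + √12).
Restrict delta ≤ 12 so that |y − 12| < 12 forces y > 0, and then √y + √12 > √12.
Hence |√y − √12| < |y − 12|/√12, which is < eps once |y − 12| < √12·eps.
Take delta = min(12, √12·eps). If 0 < |y − 12| < delta then y > 0 and |√y − √12| < |y − 12|/√12 < eps.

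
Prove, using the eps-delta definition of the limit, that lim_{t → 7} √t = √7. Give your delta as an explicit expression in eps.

Suppose eps > 0. We want delta > 0 such that 0 < |t − 7| < delta implies |√t − √7| < eps.
Multiplying by the conjugate, |√t − √7| = |t − 7|/(√t + √7).
Restrict delta ≤ 7 so that |t − 7| < 7 forces t > 0, and then √t + √7 > √7.
Hence |√t − √7| < |t − 7|/√7, which is < eps once |t − 7| < √7·eps.
Take delta = min(7, √7·eps). If 0 < |t − 7| < delta then t > 0 and |√t − √7| < |t − 7|/√7 < eps.

delta = min(7, √7·eps)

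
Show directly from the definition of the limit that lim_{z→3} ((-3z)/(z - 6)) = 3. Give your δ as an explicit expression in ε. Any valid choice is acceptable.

δ = min(3/2, (1/4)ε)

Let ε > 0. We want δ > 0 with 0 < |z − 3| < δ ⇒ |(-3z)/(z - 6) − 3| < ε.
Combining over a common denominator, (-3z)/(z - 6) − 3 = [(-3z)·(-3) − (-9)·(z - 6)] / [(-3)·(z - 6)] = 18(z − 3) / ((-3)(z - 6)).
So |(-3z)/(z - 6) − 3| = 18|z − 3| / (3·|z − 6|).
Require δ ≤ 3/2, so |z − 6| ≥ |-3| − |z − 3| > 3 − 3/2 = 3/2.
Hence |(-3z)/(z - 6) − 3| < 18|z − 3|/(3·(3/2)) = 4|z − 3|, which is < ε once |z − 3| < (1/4)ε.
Take δ = min(3/2, (1/4)ε). Then 0 < |z − 3| < δ forces both bounds, so |(-3z)/(z - 6) − 3| < ε.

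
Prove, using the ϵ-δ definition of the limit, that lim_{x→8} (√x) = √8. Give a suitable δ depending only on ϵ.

δ = min(8, √8·ϵ)

Suppose ϵ > 0. We want δ > 0 such that 0 < |x − 8| < δ implies |√x − √8| < ϵ.
Rationalise: √x − √8 = (x − 8)/(√x + √8), so |√x − √8| = |x − 8|/(√x + √8).
Restrict δ ≤ 8 so that |x − 8| < 8 forces x > 0, and then √x + √8 > √8.
Hence |√x − √8| < |x − 8|/√8, which is < ϵ once |x − 8| < √8·ϵ.
Take δ = min(8, √8·ϵ). If 0 < |x − 8| < δ then x > 0 and |√x − √8| < |x − 8|/√8 < ϵ.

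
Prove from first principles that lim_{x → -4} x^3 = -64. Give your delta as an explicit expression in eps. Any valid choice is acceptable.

Let eps > 0. We seek delta > 0 with 0 < |x + 4| < delta ⇒ |x^3 + 64| < eps.
Factor: x^3 + 64 = (x + 4)(x^2 - 4x + 16), so |x^3 + 64| = |x + 4|·|x^2 - 4x + 16|.
Restrict delta ≤ 1. Then |x + 4| < 1 gives |x| < 5, so by the triangle inequality |x^2 - 4x + 16| ≤ 5^2 + 4·5 + 16 = 61.
Hence |x^3 + 64| ≤ 61|x + 4|, which is < eps once |x + 4| < eps/61.
Take delta = min(1, eps/61). If 0 < |x + 4| < delta then both bounds hold and |x^3 + 64| ≤ 61|x + 4| < 61·(eps/61) = eps.

delta = min(1, eps/61)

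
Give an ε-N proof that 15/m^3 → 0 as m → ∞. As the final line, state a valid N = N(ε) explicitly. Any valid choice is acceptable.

N = (15/ε)^{1/3}

Let ε > 0. For m ≥ 1, |15/m^3 − 0| = 15/m^3.
15/m^3 < ε ⇔ m^3 > 15/ε ⇔ m > (15/ε)^{1/3}.
Take N = (15/ε)^{1/3}. Then m > N implies 15/m^3 < ε.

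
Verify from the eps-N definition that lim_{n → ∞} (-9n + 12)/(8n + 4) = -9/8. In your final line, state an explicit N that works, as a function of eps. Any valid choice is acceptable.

N = (33/16)/eps

Fix eps > 0. For n ≥ 1, |(-9n + 12)/(8n + 4) + 9/8| = |132|/(8(8n + 4)) = 132/(8(8n + 4)).
Since 8n + 4 ≥ 8n for n ≥ 1, this is ≤ 132/(8·8n) = (33/16)/n.
So |(-9n + 12)/(8n + 4) + 9/8| < eps whenever n > (33/16)/eps.
Take N = (33/16)/eps. If n > N then |(-9n + 12)/(8n + 4) + 9/8| ≤ (33/16)/n < eps.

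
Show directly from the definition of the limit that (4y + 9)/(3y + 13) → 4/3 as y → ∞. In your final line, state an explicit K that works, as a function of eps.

Let eps > 0 be given. We seek K > 0 such that y > K implies |(4y + 9)/(3y + 13) − (4/3)| < eps.
(4y + 9)/(3y + 13) − (4/3) = (3(4y + 9) − 4(3y + 13)) / (3(3y + 13)) = -25/(3(3y + 13)).
For y > 0 we have 3y + 13 > 3y, so |(4y + 9)/(3y + 13) − (4/3)| = 25/(3(3y + 13)) < 25/(3·3y) = (25/9)/y.
Thus |(4y + 9)/(3y + 13) − (4/3)| < eps whenever y > (25/9)/eps.
Take K = (25/9)/eps. If y > K then |(4y + 9)/(3y + 13) − (4/3)| < (25/9)/y < eps.

K = (25/9)/eps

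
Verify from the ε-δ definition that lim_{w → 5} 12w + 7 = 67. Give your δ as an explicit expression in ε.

Let ε > 0. We need δ > 0 so that 0 < |w − 5| < δ implies |(12w + 7) − 67| < ε.
|(12w + 7) − 67| = |12w - 60| = 12|w − 5|.
So 12|w − 5| < ε exactly when |w − 5| < ε/12.
Choosing δ = ε/12 gives |(12w + 7) − 67| = 12|w − 5| < ε whenever |w − 5| < δ.

δ = ε/12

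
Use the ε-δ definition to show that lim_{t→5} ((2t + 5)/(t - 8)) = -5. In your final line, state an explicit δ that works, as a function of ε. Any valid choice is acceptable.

δ = min(3/2, (3/14)ε)

Fix ε > 0. We want δ > 0 with 0 < |t − 5| < δ ⇒ |(2t + 5)/(t - 8) + 5| < ε.
Combining over a common denominator, (2t + 5)/(t - 8) + 5 = [(2t + 5)·(-3) − 15·(t - 8)] / [(-3)·(t - 8)] = -21(t − 5) / ((-3)(t - 8)).
So |(2t + 5)/(t - 8) + 5| = 21|t − 5| / (3·|t − 8|).
Require δ ≤ 3/2, so |t − 8| ≥ |-3| − |t − 5| > 3 − 3/2 = 3/2.
Hence |(2t + 5)/(t - 8) + 5| < 21|t − 5|/(3·(3/2)) = (14/3)|t − 5|, which is < ε once |t − 5| < (3/14)ε.
Take δ = min(3/2, (3/14)ε). Then 0 < |t − 5| < δ forces both bounds, so |(2t + 5)/(t - 8) + 5| < ε.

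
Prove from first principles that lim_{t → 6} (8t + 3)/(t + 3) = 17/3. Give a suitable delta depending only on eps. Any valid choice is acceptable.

delta = min(9/2, (27/14)eps)

Let eps > 0 be given. We want delta > 0 with 0 < |t − 6| < delta ⇒ |(8t + 3)/(t + 3) − (17/3)| < eps.
Combining over a common denominator, (8t + 3)/(t + 3) − (17/3) = [(8t + 3)·9 − 51·(t + 3)] / [9·(t + 3)] = 21(t − 6) / (9(t + 3)).
So |(8t + 3)/(t + 3) − (17/3)| = 21|t − 6| / (9·|t + 3|).
Require delta ≤ 9/2, so |t + 3| ≥ |9| − |t − 6| > 9 − 9/2 = 9/2.
Hence |(8t + 3)/(t + 3) − (17/3)| < 21|t − 6|/(9·(9/2)) = (14/27)|t − 6|, which is < eps once |t − 6| < (27/14)eps.
Take delta = min(9/2, (27/14)eps). Then 0 < |t − 6| < delta forces both bounds, so |(8t + 3)/(t + 3) − (17/3)| < eps.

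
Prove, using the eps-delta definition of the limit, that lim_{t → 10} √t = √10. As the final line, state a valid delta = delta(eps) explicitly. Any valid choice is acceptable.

Let eps > 0. We want delta > 0 such that 0 < |t − 10| < delta implies |√t − √10| < eps.
Multiplying by the conjugate, |√t − √10| = |t − 10|/(√t + √10).
Restrict delta ≤ 10 so that |t − 10| < 10 forces t > 0, and then √t + √10 > √10.
Hence |√t − √10| < |t − 10|/√10, which is < eps once |t − 10| < √10·eps.
Take delta = min(10, √10·eps). If 0 < |t − 10| < delta then t > 0 and |√t − √10| < |t − 10|/√10 < eps.

delta = min(10, √10·eps)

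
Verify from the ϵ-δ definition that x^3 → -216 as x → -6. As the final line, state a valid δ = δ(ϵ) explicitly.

δ = min(1, ϵ/127)

Fix ϵ > 0. We seek δ > 0 with 0 < |x + 6| < δ ⇒ |x^3 + 216| < ϵ.
Factor: x^3 + 216 = (x + 6)(x^2 - 6x + 36), so |x^3 + 216| = |x + 6|·|x^2 - 6x + 36|.
Restrict δ ≤ 1. Then |x + 6| < 1 gives |x| < 7, so by the triangle inequality |x^2 - 6x + 36| ≤ 7^2 + 6·7 + 36 = 127.
Hence |x^3 + 216| ≤ 127|x + 6|, which is < ϵ once |x + 6| < ϵ/127.
Take δ = min(1, ϵ/127). If 0 < |x + 6| < δ then both bounds hold and |x^3 + 216| ≤ 127|x + 6| < 127·(ϵ/127) = ϵ.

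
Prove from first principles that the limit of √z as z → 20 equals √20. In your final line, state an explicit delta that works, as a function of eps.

delta = min(20, √20·eps)

Let eps > 0. We want delta > 0 such that 0 < |z − 20| < delta implies |√z − √20| < eps.
Rationalise: √z − √20 = (z − 20)/(√z + √20), so |√z − √20| = |z − 20|/(√z + √20).
Restrict delta ≤ 20 so that |z − 20| < 20 forces z > 0, and then √z + √20 > √20.
Hence |√z − √20| < |z − 20|/√20, which is < eps once |z − 20| < √20·eps.
Take delta = min(20, √20·eps). If 0 < |z − 20| < delta then z > 0 and |√z − √20| < |z − 20|/√20 < eps.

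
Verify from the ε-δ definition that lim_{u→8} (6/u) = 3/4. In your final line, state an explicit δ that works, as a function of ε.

δ = min(4, (16/3)ε)

Fix ε > 0. We seek δ > 0 such that 0 < |u − 8| < δ implies |6/u − (3/4)| < ε.
|6/u − (3/4)| = 6·|8 − u|/(8·|u|) = 6|u − 8|/(8|u|).
Restrict δ ≤ 4. Then |u − 8| < 4 gives |u| > 4, so 8|u| > 32.
Then |6/u − (3/4)| < 6|u − 8|/32, which is < ε when |u − 8| < (16/3)ε.
Take δ = min(4, (16/3)ε). Then 0 < |u − 8| < δ gives both |u − 8| < 4 and |u − 8| < (16/3)ε, so |6/u − (3/4)| < ε.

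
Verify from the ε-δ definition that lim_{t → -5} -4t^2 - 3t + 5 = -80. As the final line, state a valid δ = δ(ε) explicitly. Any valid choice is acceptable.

δ = min(2, ε/45)

Let ε > 0. We want δ > 0 such that 0 < |t + 5| < δ implies |(-4t^2 - 3t + 5) + 80| < ε.
(-4t^2 - 3t + 5) + 80 = -4t^2 - 3t + 85 = (t + 5)(-4t + 17).
So |(-4t^2 - 3t + 5) + 80| = |t + 5|·|-4t + 17|.
Require δ ≤ 2. Then |t + 5| < 2 gives |t| < 7, and by the triangle inequality |-4t + 17| ≤ 4·7 + 17 = 45.
Hence |(-4t^2 - 3t + 5) + 80| ≤ 45|t + 5| < ε provided |t + 5| < ε/45.
Choosing δ = min(2, ε/45) ensures both conditions, hence |(-4t^2 - 3t + 5) + 80| < ε.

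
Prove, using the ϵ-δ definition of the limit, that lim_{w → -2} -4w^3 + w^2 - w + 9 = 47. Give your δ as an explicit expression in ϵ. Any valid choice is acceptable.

δ = min(1, ϵ/82)

Fix ϵ > 0. We want δ > 0 such that 0 < |w + 2| < δ implies |(-4w^3 + w^2 - w + 9) − 47| < ϵ.
(-4w^3 + w^2 - w + 9) − 47 = -4w^3 + w^2 - w - 38 = (w + 2)(-4w^2 + 9w - 19).
So |(-4w^3 + w^2 - w + 9) − 47| = |w + 2|·|-4w^2 + 9w - 19|.
Assume first that |w + 2| < 1, so |w| < 3. Then |-4w^2 + 9w - 19| ≤ 4·3^2 + 9·3 + 19 = 82.
Hence |(-4w^3 + w^2 - w + 9) − 47| ≤ 82|w + 2| < ϵ provided |w + 2| < ϵ/82.
Choosing δ = min(1, ϵ/82) ensures both conditions, hence |(-4w^3 + w^2 - w + 9) − 47| < ϵ.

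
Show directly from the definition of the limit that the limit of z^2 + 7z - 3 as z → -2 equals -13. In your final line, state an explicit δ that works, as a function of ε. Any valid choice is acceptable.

δ = min(1, ε/8)

Suppose ε > 0. We want δ > 0 such that 0 < |z + 2| < δ implies |(z^2 + 7z - 3) + 13| < ε.
(z^2 + 7z - 3) + 13 = z^2 + 7z + 10 = (z + 2)(z + 5).
So |(z^2 + 7z - 3) + 13| = |z + 2|·|z + 5|.
Require δ ≤ 1. Then |z + 2| < 1 gives |z| < 3, and by the triangle inequality |z + 5| ≤ 3 + 5 = 8.
Hence |(z^2 + 7z - 3) + 13| ≤ 8|z + 2| < ε provided |z + 2| < ε/8.
Choosing δ = min(1, ε/8) ensures both conditions, hence |(z^2 + 7z - 3) + 13| < ε.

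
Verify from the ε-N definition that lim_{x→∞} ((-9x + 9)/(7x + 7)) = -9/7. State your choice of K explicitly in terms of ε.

K = (18/7)/ε

Suppose ε > 0. We seek K > 0 such that x > K implies |(-9x + 9)/(7x + 7) + 9/7| < ε.
(-9x + 9)/(7x + 7) + 9/7 = (7(-9x + 9) − (-9)(7x + 7)) / (7(7x + 7)) = 126/(7(7x + 7)).
For x > 0 we have 7x + 7 > 7x, so |(-9x + 9)/(7x + 7) + 9/7| = 126/(7(7x + 7)) < 126/(7·7x) = (18/7)/x.
Thus |(-9x + 9)/(7x + 7) + 9/7| < ε whenever x > (18/7)/ε.
Take K = (18/7)/ε. If x > K then |(-9x + 9)/(7x + 7) + 9/7| < (18/7)/x < ε.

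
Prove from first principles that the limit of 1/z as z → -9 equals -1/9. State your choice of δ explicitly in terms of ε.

δ = min(9/2, (81/2)ε)

Let ε > 0 be given. We seek δ > 0 such that 0 < |z + 9| < δ implies |1/z + 1/9| < ε.
|1/z + 1/9| = |-9 − z|/(9·|z|) = |z + 9|/(9|z|).
Require δ ≤ 9/2 so that |z| > 9 − 9/2 = 9/2, hence 9|z| > 81/2.
Then |1/z + 1/9| < |z + 9|/(81/2), which is < ε when |z + 9| < (81/2)ε.
Take δ = min(9/2, (81/2)ε). Then 0 < |z + 9| < δ gives both |z + 9| < 9/2 and |z + 9| < (81/2)ε, so |1/z + 1/9| < ε.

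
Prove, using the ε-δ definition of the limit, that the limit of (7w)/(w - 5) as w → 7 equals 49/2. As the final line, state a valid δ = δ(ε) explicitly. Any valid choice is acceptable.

Let ε > 0. We want δ > 0 with 0 < |w − 7| < δ ⇒ |(7w)/(w - 5) − (49/2)| < ε.
Combining over a common denominator, (7w)/(w - 5) − (49/2) = [(7w)·2 − 49·(w - 5)] / [2·(w - 5)] = -35(w − 7) / (2(w - 5)).
So |(7w)/(w - 5) − (49/2)| = 35|w − 7| / (2·|w − 5|).
Require δ ≤ 1, so |w − 5| ≥ |2| − |w − 7| > 2 − 1 = 1.
Hence |(7w)/(w - 5) − (49/2)| < 35|w − 7|/(2·1) = (35/2)|w − 7|, which is < ε once |w − 7| < (2/35)ε.
Take δ = min(1, (2/35)ε). Then 0 < |w − 7| < δ forces both bounds, so |(7w)/(w - 5) − (49/2)| < ε.

δ = min(1, (2/35)ε)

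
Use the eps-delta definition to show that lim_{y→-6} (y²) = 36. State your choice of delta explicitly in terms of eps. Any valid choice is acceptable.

delta = min(2, eps/14)

Let eps > 0 be given. We seek delta > 0 with 0 < |y + 6| < delta ⇒ |y² − 36| < eps.
Factor: y² − 36 = (y + 6)(y - 6), so |y² − 36| = |y + 6|·|y - 6|.
Restrict delta ≤ 2. Then |y + 6| < 2 gives |y| < 8, so by the triangle inequality |y - 6| ≤ 8 + 6 = 14.
Hence |y² − 36| ≤ 14|y + 6|, which is < eps once |y + 6| < eps/14.
Take delta = min(2, eps/14). If 0 < |y + 6| < delta then both bounds hold and |y² − 36| ≤ 14|y + 6| < 14·(eps/14) = eps.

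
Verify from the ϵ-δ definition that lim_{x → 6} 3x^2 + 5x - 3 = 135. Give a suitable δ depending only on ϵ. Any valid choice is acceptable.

Let ϵ > 0 be given. We want δ > 0 such that 0 < |x − 6| < δ implies |(3x^2 + 5x - 3) − 135| < ϵ.
(3x^2 + 5x - 3) − 135 = 3x^2 + 5x - 138 = (x − 6)(3x + 23).
So |(3x^2 + 5x - 3) − 135| = |x − 6|·|3x + 23|.
Require δ ≤ 1. Then |x − 6| < 1 gives |x| < 7, and by the triangle inequality |3x + 23| ≤ 3·7 + 23 = 44.
Hence |(3x^2 + 5x - 3) − 135| ≤ 44|x − 6| < ϵ provided |x − 6| < ϵ/44.
Take δ = min(1, ϵ/44). Then 0 < |x − 6| < δ gives both |x − 6| < 1 and |x − 6| < ϵ/44, so |(3x^2 + 5x - 3) − 135| < ϵ.

δ = min(1, ϵ/44)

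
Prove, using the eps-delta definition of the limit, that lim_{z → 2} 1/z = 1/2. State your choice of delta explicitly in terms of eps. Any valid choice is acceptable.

Fix eps > 0. We seek delta > 0 such that 0 < |z − 2| < delta implies |1/z − (1/2)| < eps.
|1/z − (1/2)| = |2 − z|/(2·|z|) = |z − 2|/(2|z|).
Require delta ≤ 1 so that |z| > 2 − 1 = 1, hence 2|z| > 2.
Then |1/z − (1/2)| < |z − 2|/2, which is < eps when |z − 2| < 2eps.
Take delta = min(1, 2eps). Then 0 < |z − 2| < delta gives both |z − 2| < 1 and |z − 2| < 2eps, so |1/z − (1/2)| < eps.

delta = min(1, 2eps)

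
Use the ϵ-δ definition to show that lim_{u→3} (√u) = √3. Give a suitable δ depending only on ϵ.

δ = min(3, √3·ϵ)

Let ϵ > 0 be given. We want δ > 0 such that 0 < |u − 3| < δ implies |√u − √3| < ϵ.
Multiplying by the conjugate, |√u − √3| = |u − 3|/(√u + √3).
Restrict δ ≤ 3 so that |u − 3| < 3 forces u > 0, and then √u + √3 > √3.
Hence |√u − √3| < |u − 3|/√3, which is < ϵ once |u − 3| < √3·ϵ.
Take δ = min(3, √3·ϵ). If 0 < |u − 3| < δ then u > 0 and |√u − √3| < |u − 3|/√3 < ϵ.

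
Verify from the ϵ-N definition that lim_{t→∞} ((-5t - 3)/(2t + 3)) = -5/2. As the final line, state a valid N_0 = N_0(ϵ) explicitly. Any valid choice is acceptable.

N_0 = (9/4)/ϵ

Suppose ϵ > 0. We seek N_0 > 0 such that t > N_0 implies |(-5t - 3)/(2t + 3) + 5/2| < ϵ.
(-5t - 3)/(2t + 3) + 5/2 = (2(-5t - 3) − (-5)(2t + 3)) / (2(2t + 3)) = 9/(2(2t + 3)).
For t > 0 we have 2t + 3 > 2t, so |(-5t - 3)/(2t + 3) + 5/2| = 9/(2(2t + 3)) < 9/(2·2t) = (9/4)/t.
Thus |(-5t - 3)/(2t + 3) + 5/2| < ϵ whenever t > (9/4)/ϵ.
Take N_0 = (9/4)/ϵ. If t > N_0 then |(-5t - 3)/(2t + 3) + 5/2| < (9/4)/t < ϵ.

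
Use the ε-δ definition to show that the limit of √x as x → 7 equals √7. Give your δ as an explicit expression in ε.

δ = min(7, √7·ε)

Let ε > 0 be given. We want δ > 0 such that 0 < |x − 7| < δ implies |√x − √7| < ε.
Rationalise: √x − √7 = (x − 7)/(√x + √7), so |√x − √7| = |x − 7|/(√x + √7).
Restrict δ ≤ 7 so that |x − 7| < 7 forces x > 0, and then √x + √7 > √7.
Hence |√x − √7| < |x − 7|/√7, which is < ε once |x − 7| < √7·ε.
Take δ = min(7, √7·ε). If 0 < |x − 7| < δ then x > 0 and |√x − √7| < |x − 7|/√7 < ε.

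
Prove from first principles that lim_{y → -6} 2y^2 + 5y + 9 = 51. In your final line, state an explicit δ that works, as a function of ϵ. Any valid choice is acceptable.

Let ϵ > 0. We want δ > 0 such that 0 < |y + 6| < δ implies |(2y^2 + 5y + 9) − 51| < ϵ.
(2y^2 + 5y + 9) − 51 = 2y^2 + 5y - 42 = (y + 6)(2y - 7).
So |(2y^2 + 5y + 9) − 51| = |y + 6|·|2y - 7|.
Require δ ≤ 2. Then |y + 6| < 2 gives |y| < 8, and by the triangle inequality |2y - 7| ≤ 2·8 + 7 = 23.
Hence |(2y^2 + 5y + 9) − 51| ≤ 23|y + 6| < ϵ provided |y + 6| < ϵ/23.
Take δ = min(2, ϵ/23). Then 0 < |y + 6| < δ gives both |y + 6| < 2 and |y + 6| < ϵ/23, so |(2y^2 + 5y + 9) − 51| < ϵ.

δ = min(2, ϵ/23)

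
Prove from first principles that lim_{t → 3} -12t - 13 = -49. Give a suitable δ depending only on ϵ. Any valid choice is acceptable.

Let ϵ > 0. We need δ > 0 so that 0 < |t − 3| < δ implies |(-12t - 13) + 49| < ϵ.
Since (-12t - 13) + 49 = -12(t − 3), we have |(-12t - 13) + 49| = 12|t − 3|.
So 12|t − 3| < ϵ exactly when |t − 3| < ϵ/12.
Choosing δ = ϵ/12 gives |(-12t - 13) + 49| = 12|t − 3| < ϵ whenever |t − 3| < δ.

δ = ϵ/12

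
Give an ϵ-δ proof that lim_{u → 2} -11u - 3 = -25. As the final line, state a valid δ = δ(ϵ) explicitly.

Let ϵ > 0. We need δ > 0 so that 0 < |u − 2| < δ implies |(-11u - 3) + 25| < ϵ.
|(-11u - 3) + 25| = |-11u + 22| = 11|u − 2|.
Thus it suffices that |u − 2| < ϵ/11.
Take δ = ϵ/11. If 0 < |u − 2| < δ then |(-11u - 3) + 25| = 11|u − 2| < 11·(ϵ/11) = ϵ.

δ = ϵ/11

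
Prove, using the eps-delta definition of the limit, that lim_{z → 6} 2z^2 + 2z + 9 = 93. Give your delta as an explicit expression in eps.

Suppose eps > 0. We want delta > 0 such that 0 < |z − 6| < delta implies |(2z^2 + 2z + 9) − 93| < eps.
(2z^2 + 2z + 9) − 93 = 2z^2 + 2z - 84 = (z − 6)(2z + 14).
So |(2z^2 + 2z + 9) − 93| = |z − 6|·|2z + 14|.
Assume first that |z − 6| < 2, so |z| < 8. Then |2z + 14| ≤ 2·8 + 14 = 30.
Hence |(2z^2 + 2z + 9) − 93| ≤ 30|z − 6| < eps provided |z − 6| < eps/30.
Take delta = min(2, eps/30). Then 0 < |z − 6| < delta gives both |z − 6| < 2 and |z − 6| < eps/30, so |(2z^2 + 2z + 9) − 93| < eps.

delta = min(2, eps/30)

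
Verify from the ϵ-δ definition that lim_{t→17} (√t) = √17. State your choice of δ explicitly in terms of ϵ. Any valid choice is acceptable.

δ = min(17, √17·ϵ)

Fix ϵ > 0. We want δ > 0 such that 0 < |t − 17| < δ implies |√t − √17| < ϵ.
Rationalise: √t − √17 = (t − 17)/(√t + √17), so |√t − √17| = |t − 17|/(√t + √17).
Restrict δ ≤ 17 so that |t − 17| < 17 forces t > 0, and then √t + √17 > √17.
Hence |√t − √17| < |t − 17|/√17, which is < ϵ once |t − 17| < √17·ϵ.
Take δ = min(17, √17·ϵ). If 0 < |t − 17| < δ then t > 0 and |√t − √17| < |t − 17|/√17 < ϵ.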